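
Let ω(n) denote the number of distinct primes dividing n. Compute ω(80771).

80771 = 37^2 · 59
80771 = 37^2 · 59, which has 2 distinct prime factors.

2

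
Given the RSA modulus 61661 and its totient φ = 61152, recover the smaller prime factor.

φ(n) = (p−1)(q−1) = n − (p+q) + 1, so p + q = 61661 − 61152 + 1 = 510.
p and q are the roots of t² − 510t + 61661 = 0.
Discriminant: 510² − 4·61661 = 260100 − 246644 = 13456; √13456 = 116.
q = (510 − 116)/2 = 197, p = (510 + 116)/2 = 313.
Check: 197 · 313 = 61661.

197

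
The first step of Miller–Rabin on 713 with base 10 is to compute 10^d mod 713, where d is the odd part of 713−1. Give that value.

713 − 1 = 712 = 2^3 · 89, so d = 89.
10^1 ≡ 10 (mod 713)
10^2 ≡ 10^2 = 100 ≡ 100 (mod 713)
10^4 ≡ 100^2 = 10000 ≡ 18 (mod 713)
10^8 ≡ 18^2 = 324 ≡ 324 (mod 713)
10^16 ≡ 324^2 = 104976 ≡ 165 (mod 713)
10^32 ≡ 165^2 = 27225 ≡ 131 (mod 713)
10^64 ≡ 131^2 = 17161 ≡ 49 (mod 713)
89 = 64 + 16 + 8 + 1 in binary powers of 2.
So 10^89 ≡ 49 · 165 · 324 · 10 ≡ 493 (mod 713).
Squaring chain: 493 → 629 → 639; never reaches −1, so base 10 is a Miller–Rabin witness that 713 is composite.

493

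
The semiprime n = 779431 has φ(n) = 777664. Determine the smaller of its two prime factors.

839

φ(n) = (p−1)(q−1) = n − (p+q) + 1, so p + q = 779431 − 777664 + 1 = 1768.
p and q are the roots of t² − 1768t + 779431 = 0.
Discriminant: 1768² − 4·779431 = 3125824 − 3117724 = 8100; √8100 = 90.
q = (1768 − 90)/2 = 839, p = (1768 + 90)/2 = 929.
Check: 839 · 929 = 779431.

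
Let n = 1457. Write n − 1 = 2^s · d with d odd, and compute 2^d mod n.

1457 − 1 = 1456 = 2^4 · 91, so d = 91.
2^1 ≡ 2 (mod 1457)
2^2 ≡ 2^2 = 4 ≡ 4 (mod 1457)
2^4 ≡ 4^2 = 16 ≡ 16 (mod 1457)
2^8 ≡ 16^2 = 256 ≡ 256 (mod 1457)
2^16 ≡ 256^2 = 65536 ≡ 1428 (mod 1457)
2^32 ≡ 1428^2 = 2039184 ≡ 841 (mod 1457)
2^64 ≡ 841^2 = 707281 ≡ 636 (mod 1457)
91 = 64 + 16 + 8 + 2 + 1 in binary powers of 2.
So 2^91 ≡ 636 · 1428 · 256 · 4 · 2 ≡ 870 (mod 1457).
Squaring chain: 870 → 717 → 1225 → 1372; never reaches −1, so base 2 is a Miller–Rabin witness that 1457 is composite.

870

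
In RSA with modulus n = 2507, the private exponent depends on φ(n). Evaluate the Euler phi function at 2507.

2376

Factor: 2507 = 23 · 109.
φ(2507) = (23−1) · (109−1) = 22 · 108 = 2376.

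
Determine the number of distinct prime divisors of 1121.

1121 = 19 · 59
1121 = 19 · 59, which has 2 distinct prime factors.

2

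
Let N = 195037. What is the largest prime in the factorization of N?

71

195037 = 41 · 4757
4757 = 67 · 71
71 is prime.
So 195037 = 41 · 67 · 71; the largest prime factor is 71.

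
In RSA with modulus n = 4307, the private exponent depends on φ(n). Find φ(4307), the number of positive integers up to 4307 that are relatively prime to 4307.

4176

Factor: 4307 = 59 · 73.
φ(4307) = (59−1) · (73−1) = 58 · 72 = 4176.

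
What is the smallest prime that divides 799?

799 is odd.
Digit sum 25, not divisible by 3.
Ends in 9: not divisible by 5.
7: 799 = 7·114 + 1
11: 799 = 11·72 + 7
13: 799 = 13·61 + 6
17: 799 = 17·47

17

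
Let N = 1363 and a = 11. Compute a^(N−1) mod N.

11^1 ≡ 11 (mod 1363)
11^2 ≡ 11^2 = 121 ≡ 121 (mod 1363)
11^4 ≡ 121^2 = 14641 ≡ 1011 (mod 1363)
11^8 ≡ 1011^2 = 1022121 ≡ 1234 (mod 1363)
11^16 ≡ 1234^2 = 1522756 ≡ 285 (mod 1363)
11^32 ≡ 285^2 = 81225 ≡ 808 (mod 1363)
11^64 ≡ 808^2 = 652864 ≡ 1350 (mod 1363)
11^128 ≡ 1350^2 = 1822500 ≡ 169 (mod 1363)
11^256 ≡ 169^2 = 28561 ≡ 1301 (mod 1363)
11^512 ≡ 1301^2 = 1692601 ≡ 1118 (mod 1363)
11^1024 ≡ 1118^2 = 1249924 ≡ 53 (mod 1363)
1362 = 1024 + 256 + 64 + 16 + 2 in binary powers of 2.
So 11^1362 ≡ 53 · 1301 · 1350 · 285 · 121 ≡ 1193 (mod 1363).
Since 1193 ≠ 1, base 11 is a Fermat witness: 1363 is composite.

1193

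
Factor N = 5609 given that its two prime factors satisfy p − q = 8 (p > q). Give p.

79

Since p = q + 8, we have 5609 = q(q + 8), so q² + 8q − 5609 = 0.
Discriminant: 8² + 4·5609 = 64 + 22436 = 22500; √22500 = 150.
q = (−8 + 150)/2 = 71, and p = q + 8 = 79.
Check: 71 · 79 = 5609.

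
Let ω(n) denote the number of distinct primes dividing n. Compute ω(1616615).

1616615 = 5 · 323323
323323 = 7 · 46189
46189 = 11 · 4199
4199 = 13 · 323
323 = 17 · 19
1616615 = 5 · 7 · 11 · 13 · 17 · 19, which has 6 distinct prime factors.

6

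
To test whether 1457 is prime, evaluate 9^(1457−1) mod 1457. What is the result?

1001

9^1 ≡ 9 (mod 1457)
9^2 ≡ 9^2 = 81 ≡ 81 (mod 1457)
9^4 ≡ 81^2 = 6561 ≡ 733 (mod 1457)
9^8 ≡ 733^2 = 537289 ≡ 1113 (mod 1457)
9^16 ≡ 1113^2 = 1238769 ≡ 319 (mod 1457)
9^32 ≡ 319^2 = 101761 ≡ 1228 (mod 1457)
9^64 ≡ 1228^2 = 1507984 ≡ 1446 (mod 1457)
9^128 ≡ 1446^2 = 2090916 ≡ 121 (mod 1457)
9^256 ≡ 121^2 = 14641 ≡ 71 (mod 1457)
9^512 ≡ 71^2 = 5041 ≡ 670 (mod 1457)
9^1024 ≡ 670^2 = 448900 ≡ 144 (mod 1457)
1456 = 1024 + 256 + 128 + 32 + 16 in binary powers of 2.
So 9^1456 ≡ 144 · 71 · 121 · 1228 · 319 ≡ 1001 (mod 1457).
Since 1001 ≠ 1, base 9 is a Fermat witness: 1457 is composite.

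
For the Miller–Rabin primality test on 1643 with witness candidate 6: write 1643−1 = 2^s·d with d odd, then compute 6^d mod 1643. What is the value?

1607

1643 − 1 = 1642 = 2^1 · 821, so d = 821.
6^1 ≡ 6 (mod 1643)
6^2 ≡ 6^2 = 36 ≡ 36 (mod 1643)
6^4 ≡ 36^2 = 1296 ≡ 1296 (mod 1643)
6^8 ≡ 1296^2 = 1679616 ≡ 470 (mod 1643)
6^16 ≡ 470^2 = 220900 ≡ 738 (mod 1643)
6^32 ≡ 738^2 = 544644 ≡ 811 (mod 1643)
6^64 ≡ 811^2 = 657721 ≡ 521 (mod 1643)
6^128 ≡ 521^2 = 271441 ≡ 346 (mod 1643)
6^256 ≡ 346^2 = 119716 ≡ 1420 (mod 1643)
6^512 ≡ 1420^2 = 2016400 ≡ 439 (mod 1643)
821 = 512 + 256 + 32 + 16 + 4 + 1 in binary powers of 2.
So 6^821 ≡ 439 · 1420 · 811 · 738 · 1296 · 6 ≡ 1607 (mod 1643).
Squaring chain: 1607; never reaches −1, so base 6 is a Miller–Rabin witness that 1643 is composite.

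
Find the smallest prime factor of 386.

386 is even: 2 divides it.

2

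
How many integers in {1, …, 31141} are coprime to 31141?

26640

Factor: 31141 = 11 · 19 · 149.
φ(31141) = (11−1) · (19−1) · (149−1) = 10 · 18 · 148 = 26640.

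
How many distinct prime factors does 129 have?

129 = 3 · 43
129 = 3 · 43, which has 2 distinct prime factors.

2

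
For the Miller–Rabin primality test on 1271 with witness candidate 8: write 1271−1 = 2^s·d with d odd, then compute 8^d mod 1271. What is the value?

32

1271 − 1 = 1270 = 2^1 · 635, so d = 635.
8^1 ≡ 8 (mod 1271)
8^2 ≡ 8^2 = 64 ≡ 64 (mod 1271)
8^4 ≡ 64^2 = 4096 ≡ 283 (mod 1271)
8^8 ≡ 283^2 = 80089 ≡ 16 (mod 1271)
8^16 ≡ 16^2 = 256 ≡ 256 (mod 1271)
8^32 ≡ 256^2 = 65536 ≡ 715 (mod 1271)
8^64 ≡ 715^2 = 511225 ≡ 283 (mod 1271)
8^128 ≡ 283^2 = 80089 ≡ 16 (mod 1271)
8^256 ≡ 16^2 = 256 ≡ 256 (mod 1271)
8^512 ≡ 256^2 = 65536 ≡ 715 (mod 1271)
635 = 512 + 64 + 32 + 16 + 8 + 2 + 1 in binary powers of 2.
So 8^635 ≡ 715 · 283 · 715 · 256 · 16 · 64 · 8 ≡ 32 (mod 1271).
Squaring chain: 32; never reaches −1, so base 8 is a Miller–Rabin witness that 1271 is composite.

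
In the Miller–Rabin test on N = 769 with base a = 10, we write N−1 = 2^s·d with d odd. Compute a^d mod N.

769 − 1 = 768 = 2^8 · 3, so d = 3.
10^1 ≡ 10 (mod 769)
10^2 ≡ 10^2 = 100 ≡ 100 (mod 769)
3 = 2 + 1 in binary powers of 2.
So 10^3 ≡ 100 · 10 ≡ 231 (mod 769).
Squaring chain: 231 → 300 → 27 → 729 → 62 → 768 → 1 → 1; reaches −1, so base 10 does not prove 769 composite.

231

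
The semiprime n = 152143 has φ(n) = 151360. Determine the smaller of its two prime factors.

φ(n) = (p−1)(q−1) = n − (p+q) + 1, so p + q = 152143 − 151360 + 1 = 784.
p and q are the roots of t² − 784t + 152143 = 0.
Discriminant: 784² − 4·152143 = 614656 − 608572 = 6084; √6084 = 78.
q = (784 − 78)/2 = 353, p = (784 + 78)/2 = 431.
Check: 353 · 431 = 152143.

353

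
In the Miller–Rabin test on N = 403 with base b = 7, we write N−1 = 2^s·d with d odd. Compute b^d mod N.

403 − 1 = 402 = 2^1 · 201, so d = 201.
7^1 ≡ 7 (mod 403)
7^2 ≡ 7^2 = 49 ≡ 49 (mod 403)
7^4 ≡ 49^2 = 2401 ≡ 386 (mod 403)
7^8 ≡ 386^2 = 148996 ≡ 289 (mod 403)
7^16 ≡ 289^2 = 83521 ≡ 100 (mod 403)
7^32 ≡ 100^2 = 10000 ≡ 328 (mod 403)
7^64 ≡ 328^2 = 107584 ≡ 386 (mod 403)
7^128 ≡ 386^2 = 148996 ≡ 289 (mod 403)
201 = 128 + 64 + 8 + 1 in binary powers of 2.
So 7^201 ≡ 289 · 386 · 289 · 7 ≡ 190 (mod 403).
Squaring chain: 190; never reaches −1, so base 7 is a Miller–Rabin witness that 403 is composite.

190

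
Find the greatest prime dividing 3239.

79

3239 = 41 · 79
79 is prime.
So 3239 = 41 · 79; the largest prime factor is 79.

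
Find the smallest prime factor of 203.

7

203 is odd.
Digit sum 5, not divisible by 3.
Ends in 3: not divisible by 5.
7: 203 = 7·29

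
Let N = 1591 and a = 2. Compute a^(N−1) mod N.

2^1 ≡ 2 (mod 1591)
2^2 ≡ 2^2 = 4 ≡ 4 (mod 1591)
2^4 ≡ 4^2 = 16 ≡ 16 (mod 1591)
2^8 ≡ 16^2 = 256 ≡ 256 (mod 1591)
2^16 ≡ 256^2 = 65536 ≡ 305 (mod 1591)
2^32 ≡ 305^2 = 93025 ≡ 747 (mod 1591)
2^64 ≡ 747^2 = 558009 ≡ 1159 (mod 1591)
2^128 ≡ 1159^2 = 1343281 ≡ 477 (mod 1591)
2^256 ≡ 477^2 = 227529 ≡ 16 (mod 1591)
2^512 ≡ 16^2 = 256 ≡ 256 (mod 1591)
2^1024 ≡ 256^2 = 65536 ≡ 305 (mod 1591)
1590 = 1024 + 512 + 32 + 16 + 4 + 2 in binary powers of 2.
So 2^1590 ≡ 305 · 256 · 747 · 305 · 16 · 4 ≡ 471 (mod 1591).
Since 471 ≠ 1, base 2 is a Fermat witness: 1591 is composite.

471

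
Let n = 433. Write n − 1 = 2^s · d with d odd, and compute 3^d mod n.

433 − 1 = 432 = 2^4 · 27, so d = 27.
3^1 ≡ 3 (mod 433)
3^2 ≡ 3^2 = 9 ≡ 9 (mod 433)
3^4 ≡ 9^2 = 81 ≡ 81 (mod 433)
3^8 ≡ 81^2 = 6561 ≡ 66 (mod 433)
3^16 ≡ 66^2 = 4356 ≡ 26 (mod 433)
27 = 16 + 8 + 2 + 1 in binary powers of 2.
So 3^27 ≡ 26 · 66 · 9 · 3 ≡ 1 (mod 433).
Since 3^d ≡ 1 (mod 433), base 3 does not prove 433 composite.

1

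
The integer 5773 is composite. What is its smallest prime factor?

5773 is odd.
Digit sum 22, not divisible by 3.
Ends in 3: not divisible by 5.
7: 5773 = 7·824 + 5
11: 5773 = 11·524 + 9
13: 5773 = 13·444 + 1
17: 5773 = 17·339 + 10
19: 5773 = 19·303 + 16
23: 5773 = 23·251

23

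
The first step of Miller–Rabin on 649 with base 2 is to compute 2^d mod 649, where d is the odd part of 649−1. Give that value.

519

649 − 1 = 648 = 2^3 · 81, so d = 81.
2^1 ≡ 2 (mod 649)
2^2 ≡ 2^2 = 4 ≡ 4 (mod 649)
2^4 ≡ 4^2 = 16 ≡ 16 (mod 649)
2^8 ≡ 16^2 = 256 ≡ 256 (mod 649)
2^16 ≡ 256^2 = 65536 ≡ 636 (mod 649)
2^32 ≡ 636^2 = 404496 ≡ 169 (mod 649)
2^64 ≡ 169^2 = 28561 ≡ 5 (mod 649)
81 = 64 + 16 + 1 in binary powers of 2.
So 2^81 ≡ 5 · 636 · 2 ≡ 519 (mod 649).
Squaring chain: 519 → 26 → 27; never reaches −1, so base 2 is a Miller–Rabin witness that 649 is composite.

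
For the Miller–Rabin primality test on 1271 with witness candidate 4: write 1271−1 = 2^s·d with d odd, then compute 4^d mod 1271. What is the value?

1024

1271 − 1 = 1270 = 2^1 · 635, so d = 635.
4^1 ≡ 4 (mod 1271)
4^2 ≡ 4^2 = 16 ≡ 16 (mod 1271)
4^4 ≡ 16^2 = 256 ≡ 256 (mod 1271)
4^8 ≡ 256^2 = 65536 ≡ 715 (mod 1271)
4^16 ≡ 715^2 = 511225 ≡ 283 (mod 1271)
4^32 ≡ 283^2 = 80089 ≡ 16 (mod 1271)
4^64 ≡ 16^2 = 256 ≡ 256 (mod 1271)
4^128 ≡ 256^2 = 65536 ≡ 715 (mod 1271)
4^256 ≡ 715^2 = 511225 ≡ 283 (mod 1271)
4^512 ≡ 283^2 = 80089 ≡ 16 (mod 1271)
635 = 512 + 64 + 32 + 16 + 8 + 2 + 1 in binary powers of 2.
So 4^635 ≡ 16 · 256 · 16 · 283 · 715 · 16 · 4 ≡ 1024 (mod 1271).
Squaring chain: 1024; never reaches −1, so base 4 is a Miller–Rabin witness that 1271 is composite.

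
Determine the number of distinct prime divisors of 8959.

2

8959 = 17^2 · 31
8959 = 17^2 · 31, which has 2 distinct prime factors.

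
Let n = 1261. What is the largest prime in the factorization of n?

1261 = 13 · 97
97 is prime.
So 1261 = 13 · 97; the largest prime factor is 97.

97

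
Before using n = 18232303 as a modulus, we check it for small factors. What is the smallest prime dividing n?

18232303 is odd.
Digit sum 22, not divisible by 3.
Ends in 3: not divisible by 5.
7: 18232303 = 7·2604614 + 5
11: 18232303 = 11·1657482 + 1
13: 18232303 = 13·1402484 + 11
17: 18232303 = 17·1072488 + 7
19: 18232303 = 19·959594 + 17
23: 18232303 = 23·792708 + 19
29: 18232303 = 29·628700 + 3
31: 18232303 = 31·588138 + 25
37: 18232303 = 37·492764 + 35
41: 18232303 = 41·444690 + 13
43: 18232303 = 43·424007 + 2
47: 18232303 = 47·387921 + 16
53: 18232303 = 53·344005 + 38
59: 18232303 = 59·309022 + 5
61: 18232303 = 61·298890 + 13
67: 18232303 = 67·272123 + 62
71: 18232303 = 71·256793

71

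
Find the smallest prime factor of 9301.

9301 is odd.
Digit sum 13, not divisible by 3.
Ends in 1: not divisible by 5.
7: 9301 = 7·1328 + 5
11: 9301 = 11·845 + 6
13: 9301 = 13·715 + 6
17: 9301 = 17·547 + 2
19: 9301 = 19·489 + 10
23: 9301 = 23·404 + 9
29: 9301 = 29·320 + 21
31: 9301 = 31·300 + 1
37: 9301 = 37·251 + 14
41: 9301 = 41·226 + 35
43: 9301 = 43·216 + 13
47: 9301 = 47·197 + 42
53: 9301 = 53·175 + 26
59: 9301 = 59·157 + 38
61: 9301 = 61·152 + 29
67: 9301 = 67·138 + 55
71: 9301 = 71·131

71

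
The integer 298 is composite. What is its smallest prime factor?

2

298 is even: 2 divides it.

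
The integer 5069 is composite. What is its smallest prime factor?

5069 is odd.
Digit sum 20, not divisible by 3.
Ends in 9: not divisible by 5.
7: 5069 = 7·724 + 1
11: 5069 = 11·460 + 9
13: 5069 = 13·389 + 12
17: 5069 = 17·298 + 3
19: 5069 = 19·266 + 15
23: 5069 = 23·220 + 9
29: 5069 = 29·174 + 23
31: 5069 = 31·163 + 16
37: 5069 = 37·137

37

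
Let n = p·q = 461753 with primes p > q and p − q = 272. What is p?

Since p = q + 272, we have 461753 = q(q + 272), so q² + 272q − 461753 = 0.
Discriminant: 272² + 4·461753 = 73984 + 1847012 = 1920996; √1920996 = 1386.
q = (−272 + 1386)/2 = 557, and p = q + 272 = 829.
Check: 557 · 829 = 461753.

829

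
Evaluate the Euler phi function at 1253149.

1209600

Factor: 1253149 = 43 · 151 · 193.
φ(1253149) = (43−1) · (151−1) · (193−1) = 42 · 150 · 192 = 1209600.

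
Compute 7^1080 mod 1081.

1061

7^1 ≡ 7 (mod 1081)
7^2 ≡ 7^2 = 49 ≡ 49 (mod 1081)
7^4 ≡ 49^2 = 2401 ≡ 239 (mod 1081)
7^8 ≡ 239^2 = 57121 ≡ 909 (mod 1081)
7^16 ≡ 909^2 = 826281 ≡ 397 (mod 1081)
7^32 ≡ 397^2 = 157609 ≡ 864 (mod 1081)
7^64 ≡ 864^2 = 746496 ≡ 606 (mod 1081)
7^128 ≡ 606^2 = 367236 ≡ 777 (mod 1081)
7^256 ≡ 777^2 = 603729 ≡ 531 (mod 1081)
7^512 ≡ 531^2 = 281961 ≡ 901 (mod 1081)
7^1024 ≡ 901^2 = 811801 ≡ 1051 (mod 1081)
1080 = 1024 + 32 + 16 + 8 in binary powers of 2.
So 7^1080 ≡ 1051 · 864 · 397 · 909 ≡ 1061 (mod 1081).
Since 1061 ≠ 1, base 7 is a Fermat witness: 1081 is composite.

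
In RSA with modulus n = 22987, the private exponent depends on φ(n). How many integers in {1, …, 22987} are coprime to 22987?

22680

Factor: 22987 = 127 · 181.
φ(22987) = (127−1) · (181−1) = 126 · 180 = 22680.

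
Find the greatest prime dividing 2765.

79

2765 = 5 · 553
553 = 7 · 79
79 is prime.
So 2765 = 5 · 7 · 79; the largest prime factor is 79.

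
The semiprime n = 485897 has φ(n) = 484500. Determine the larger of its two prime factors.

751

φ(n) = (p−1)(q−1) = n − (p+q) + 1, so p + q = 485897 − 484500 + 1 = 1398.
p and q are the roots of t² − 1398t + 485897 = 0.
Discriminant: 1398² − 4·485897 = 1954404 − 1943588 = 10816; √10816 = 104.
q = (1398 − 104)/2 = 647, p = (1398 + 104)/2 = 751.
Check: 647 · 751 = 485897.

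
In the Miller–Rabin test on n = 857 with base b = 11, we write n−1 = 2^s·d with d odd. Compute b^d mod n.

351

857 − 1 = 856 = 2^3 · 107, so d = 107.
11^1 ≡ 11 (mod 857)
11^2 ≡ 11^2 = 121 ≡ 121 (mod 857)
11^4 ≡ 121^2 = 14641 ≡ 72 (mod 857)
11^8 ≡ 72^2 = 5184 ≡ 42 (mod 857)
11^16 ≡ 42^2 = 1764 ≡ 50 (mod 857)
11^32 ≡ 50^2 = 2500 ≡ 786 (mod 857)
11^64 ≡ 786^2 = 617796 ≡ 756 (mod 857)
107 = 64 + 32 + 8 + 2 + 1 in binary powers of 2.
So 11^107 ≡ 756 · 786 · 42 · 121 · 11 ≡ 351 (mod 857).
Squaring chain: 351 → 650 → 856; reaches −1, so base 11 does not prove 857 composite.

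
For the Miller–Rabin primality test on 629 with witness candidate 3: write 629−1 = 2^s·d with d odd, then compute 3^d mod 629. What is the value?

629 − 1 = 628 = 2^2 · 157, so d = 157.
3^1 ≡ 3 (mod 629)
3^2 ≡ 3^2 = 9 ≡ 9 (mod 629)
3^4 ≡ 9^2 = 81 ≡ 81 (mod 629)
3^8 ≡ 81^2 = 6561 ≡ 271 (mod 629)
3^16 ≡ 271^2 = 73441 ≡ 477 (mod 629)
3^32 ≡ 477^2 = 227529 ≡ 460 (mod 629)
3^64 ≡ 460^2 = 211600 ≡ 256 (mod 629)
3^128 ≡ 256^2 = 65536 ≡ 120 (mod 629)
157 = 128 + 16 + 8 + 4 + 1 in binary powers of 2.
So 3^157 ≡ 120 · 477 · 271 · 81 · 3 ≡ 437 (mod 629).
Squaring chain: 437 → 382; never reaches −1, so base 3 is a Miller–Rabin witness that 629 is composite.

437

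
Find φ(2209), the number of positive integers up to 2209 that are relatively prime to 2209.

2162

Factor: 2209 = 47^2.
φ(2209) = 47^1·(47−1) = 2162.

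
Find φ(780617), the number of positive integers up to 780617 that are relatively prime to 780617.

Factor: 780617 = 61 · 67 · 191.
φ(780617) = (61−1) · (67−1) · (191−1) = 60 · 66 · 190 = 752400.

752400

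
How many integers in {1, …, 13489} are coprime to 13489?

11040

Factor: 13489 = 7 · 41 · 47.
φ(13489) = (7−1) · (41−1) · (47−1) = 6 · 40 · 46 = 11040.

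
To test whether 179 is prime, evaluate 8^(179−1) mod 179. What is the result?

8^1 ≡ 8 (mod 179)
8^2 ≡ 8^2 = 64 ≡ 64 (mod 179)
8^4 ≡ 64^2 = 4096 ≡ 158 (mod 179)
8^8 ≡ 158^2 = 24964 ≡ 83 (mod 179)
8^16 ≡ 83^2 = 6889 ≡ 87 (mod 179)
8^32 ≡ 87^2 = 7569 ≡ 51 (mod 179)
8^64 ≡ 51^2 = 2601 ≡ 95 (mod 179)
8^128 ≡ 95^2 = 9025 ≡ 75 (mod 179)
178 = 128 + 32 + 16 + 2 in binary powers of 2.
So 8^178 ≡ 75 · 51 · 87 · 64 ≡ 1 (mod 179).
Since the result is 1, base 8 gives no evidence that 179 is composite.

1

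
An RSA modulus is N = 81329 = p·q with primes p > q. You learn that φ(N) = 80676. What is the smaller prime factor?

φ(n) = (p−1)(q−1) = n − (p+q) + 1, so p + q = 81329 − 80676 + 1 = 654.
p and q are the roots of t² − 654t + 81329 = 0.
Discriminant: 654² − 4·81329 = 427716 − 325316 = 102400; √102400 = 320.
q = (654 − 320)/2 = 167, p = (654 + 320)/2 = 487.
Check: 167 · 487 = 81329.

167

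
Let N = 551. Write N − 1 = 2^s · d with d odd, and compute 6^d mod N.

138

551 − 1 = 550 = 2^1 · 275, so d = 275.
6^1 ≡ 6 (mod 551)
6^2 ≡ 6^2 = 36 ≡ 36 (mod 551)
6^4 ≡ 36^2 = 1296 ≡ 194 (mod 551)
6^8 ≡ 194^2 = 37636 ≡ 168 (mod 551)
6^16 ≡ 168^2 = 28224 ≡ 123 (mod 551)
6^32 ≡ 123^2 = 15129 ≡ 252 (mod 551)
6^64 ≡ 252^2 = 63504 ≡ 139 (mod 551)
6^128 ≡ 139^2 = 19321 ≡ 36 (mod 551)
6^256 ≡ 36^2 = 1296 ≡ 194 (mod 551)
275 = 256 + 16 + 2 + 1 in binary powers of 2.
So 6^275 ≡ 194 · 123 · 36 · 6 ≡ 138 (mod 551).
Squaring chain: 138; never reaches −1, so base 6 is a Miller–Rabin witness that 551 is composite.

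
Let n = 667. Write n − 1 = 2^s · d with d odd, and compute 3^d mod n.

188

667 − 1 = 666 = 2^1 · 333, so d = 333.
3^1 ≡ 3 (mod 667)
3^2 ≡ 3^2 = 9 ≡ 9 (mod 667)
3^4 ≡ 9^2 = 81 ≡ 81 (mod 667)
3^8 ≡ 81^2 = 6561 ≡ 558 (mod 667)
3^16 ≡ 558^2 = 311364 ≡ 542 (mod 667)
3^32 ≡ 542^2 = 293764 ≡ 284 (mod 667)
3^64 ≡ 284^2 = 80656 ≡ 616 (mod 667)
3^128 ≡ 616^2 = 379456 ≡ 600 (mod 667)
3^256 ≡ 600^2 = 360000 ≡ 487 (mod 667)
333 = 256 + 64 + 8 + 4 + 1 in binary powers of 2.
So 3^333 ≡ 487 · 616 · 558 · 81 · 3 ≡ 188 (mod 667).
Squaring chain: 188; never reaches −1, so base 3 is a Miller–Rabin witness that 667 is composite.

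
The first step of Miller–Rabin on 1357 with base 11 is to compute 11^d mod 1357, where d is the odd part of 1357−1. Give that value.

1357 − 1 = 1356 = 2^2 · 339, so d = 339.
11^1 ≡ 11 (mod 1357)
11^2 ≡ 11^2 = 121 ≡ 121 (mod 1357)
11^4 ≡ 121^2 = 14641 ≡ 1071 (mod 1357)
11^8 ≡ 1071^2 = 1147041 ≡ 376 (mod 1357)
11^16 ≡ 376^2 = 141376 ≡ 248 (mod 1357)
11^32 ≡ 248^2 = 61504 ≡ 439 (mod 1357)
11^64 ≡ 439^2 = 192721 ≡ 27 (mod 1357)
11^128 ≡ 27^2 = 729 ≡ 729 (mod 1357)
11^256 ≡ 729^2 = 531441 ≡ 854 (mod 1357)
339 = 256 + 64 + 16 + 2 + 1 in binary powers of 2.
So 11^339 ≡ 854 · 27 · 248 · 121 · 11 ≡ 364 (mod 1357).
Squaring chain: 364 → 867; never reaches −1, so base 11 is a Miller–Rabin witness that 1357 is composite.

364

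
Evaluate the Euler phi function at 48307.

Factor: 48307 = 7 · 67 · 103.
φ(48307) = (7−1) · (67−1) · (103−1) = 6 · 66 · 102 = 40392.

40392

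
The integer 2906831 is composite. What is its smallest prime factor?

37

2906831 is odd.
Digit sum 29, not divisible by 3.
Ends in 1: not divisible by 5.
7: 2906831 = 7·415261 + 4
11: 2906831 = 11·264257 + 4
13: 2906831 = 13·223602 + 5
17: 2906831 = 17·170990 + 1
19: 2906831 = 19·152991 + 2
23: 2906831 = 23·126383 + 22
29: 2906831 = 29·100235 + 16
31: 2906831 = 31·93768 + 23
37: 2906831 = 37·78563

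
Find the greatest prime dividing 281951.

281951 = 43 · 6557
6557 = 79 · 83
83 is prime.
So 281951 = 43 · 79 · 83; the largest prime factor is 83.

83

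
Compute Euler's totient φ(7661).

Factor: 7661 = 47 · 163.
φ(7661) = (47−1) · (163−1) = 46 · 162 = 7452.

7452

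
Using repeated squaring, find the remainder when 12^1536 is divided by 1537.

1393

12^1 ≡ 12 (mod 1537)
12^2 ≡ 12^2 = 144 ≡ 144 (mod 1537)
12^4 ≡ 144^2 = 20736 ≡ 755 (mod 1537)
12^8 ≡ 755^2 = 570025 ≡ 1335 (mod 1537)
12^16 ≡ 1335^2 = 1782225 ≡ 842 (mod 1537)
12^32 ≡ 842^2 = 708964 ≡ 407 (mod 1537)
12^64 ≡ 407^2 = 165649 ≡ 1190 (mod 1537)
12^128 ≡ 1190^2 = 1416100 ≡ 523 (mod 1537)
12^256 ≡ 523^2 = 273529 ≡ 1480 (mod 1537)
12^512 ≡ 1480^2 = 2190400 ≡ 175 (mod 1537)
12^1024 ≡ 175^2 = 30625 ≡ 1422 (mod 1537)
1536 = 1024 + 512 in binary powers of 2.
So 12^1536 ≡ 1422 · 175 ≡ 1393 (mod 1537).
Since 1393 ≠ 1, base 12 is a Fermat witness: 1537 is composite.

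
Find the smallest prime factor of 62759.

97

62759 is odd.
Digit sum 29, not divisible by 3.
Ends in 9: not divisible by 5.
7: 62759 = 7·8965 + 4
11: 62759 = 11·5705 + 4
13: 62759 = 13·4827 + 8
17: 62759 = 17·3691 + 12
19: 62759 = 19·3303 + 2
23: 62759 = 23·2728 + 15
29: 62759 = 29·2164 + 3
31: 62759 = 31·2024 + 15
37: 62759 = 37·1696 + 7
41: 62759 = 41·1530 + 29
43: 62759 = 43·1459 + 22
47: 62759 = 47·1335 + 14
53: 62759 = 53·1184 + 7
59: 62759 = 59·1063 + 42
61: 62759 = 61·1028 + 51
67: 62759 = 67·936 + 47
71: 62759 = 71·883 + 66
73: 62759 = 73·859 + 52
79: 62759 = 79·794 + 33
83: 62759 = 83·756 + 11
89: 62759 = 89·705 + 14
97: 62759 = 97·647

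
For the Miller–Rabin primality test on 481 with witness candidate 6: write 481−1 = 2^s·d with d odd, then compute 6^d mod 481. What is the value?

216

481 − 1 = 480 = 2^5 · 15, so d = 15.
6^1 ≡ 6 (mod 481)
6^2 ≡ 6^2 = 36 ≡ 36 (mod 481)
6^4 ≡ 36^2 = 1296 ≡ 334 (mod 481)
6^8 ≡ 334^2 = 111556 ≡ 445 (mod 481)
15 = 8 + 4 + 2 + 1 in binary powers of 2.
So 6^15 ≡ 445 · 334 · 36 · 6 ≡ 216 (mod 481).
Squaring chain: 216 → 480 → 1 → 1 → 1; reaches −1, so base 6 does not prove 481 composite.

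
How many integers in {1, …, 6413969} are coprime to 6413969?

6310656

Factor: 6413969 = 167 · 193 · 199.
φ(6413969) = (167−1) · (193−1) · (199−1) = 166 · 192 · 198 = 6310656.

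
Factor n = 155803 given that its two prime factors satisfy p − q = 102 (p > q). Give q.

Since p = q + 102, we have 155803 = q(q + 102), so q² + 102q − 155803 = 0.
Discriminant: 102² + 4·155803 = 10404 + 623212 = 633616; √633616 = 796.
q = (−102 + 796)/2 = 347, and p = q + 102 = 449.
Check: 347 · 449 = 155803.

347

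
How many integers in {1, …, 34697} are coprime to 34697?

Factor: 34697 = 13 · 17 · 157.
φ(34697) = (13−1) · (17−1) · (157−1) = 12 · 16 · 156 = 29952.

29952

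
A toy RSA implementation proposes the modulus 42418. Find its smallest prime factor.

42418 is even: 2 divides it.

2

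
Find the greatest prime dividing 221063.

97

221063 = 43 · 5141
5141 = 53 · 97
97 is prime.
So 221063 = 43 · 53 · 97; the largest prime factor is 97.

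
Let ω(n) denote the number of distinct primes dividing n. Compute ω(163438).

163438 = 2 · 81719
81719 = 11 · 7429
7429 = 17 · 437
437 = 19 · 23
163438 = 2 · 11 · 17 · 19 · 23, which has 5 distinct prime factors.

5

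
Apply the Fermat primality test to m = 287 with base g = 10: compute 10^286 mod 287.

10^1 ≡ 10 (mod 287)
10^2 ≡ 10^2 = 100 ≡ 100 (mod 287)
10^4 ≡ 100^2 = 10000 ≡ 242 (mod 287)
10^8 ≡ 242^2 = 58564 ≡ 16 (mod 287)
10^16 ≡ 16^2 = 256 ≡ 256 (mod 287)
10^32 ≡ 256^2 = 65536 ≡ 100 (mod 287)
10^64 ≡ 100^2 = 10000 ≡ 242 (mod 287)
10^128 ≡ 242^2 = 58564 ≡ 16 (mod 287)
10^256 ≡ 16^2 = 256 ≡ 256 (mod 287)
286 = 256 + 16 + 8 + 4 + 2 in binary powers of 2.
So 10^286 ≡ 256 · 256 · 16 · 242 · 100 ≡ 256 (mod 287).
Since 256 ≠ 1, base 10 is a Fermat witness: 287 is composite.

256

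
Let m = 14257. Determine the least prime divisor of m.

53

14257 is odd.
Digit sum 19, not divisible by 3.
Ends in 7: not divisible by 5.
7: 14257 = 7·2036 + 5
11: 14257 = 11·1296 + 1
13: 14257 = 13·1096 + 9
17: 14257 = 17·838 + 11
19: 14257 = 19·750 + 7
23: 14257 = 23·619 + 20
29: 14257 = 29·491 + 18
31: 14257 = 31·459 + 28
37: 14257 = 37·385 + 12
41: 14257 = 41·347 + 30
43: 14257 = 43·331 + 24
47: 14257 = 47·303 + 16
53: 14257 = 53·269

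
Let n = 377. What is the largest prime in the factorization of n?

29

377 = 13 · 29
29 is prime.
So 377 = 13 · 29; the largest prime factor is 29.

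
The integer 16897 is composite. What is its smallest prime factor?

16897 is odd.
Digit sum 31, not divisible by 3.
Ends in 7: not divisible by 5.
7: 16897 = 7·2413 + 6
11: 16897 = 11·1536 + 1
13: 16897 = 13·1299 + 10
17: 16897 = 17·993 + 16
19: 16897 = 19·889 + 6
23: 16897 = 23·734 + 15
29: 16897 = 29·582 + 19
31: 16897 = 31·545 + 2
37: 16897 = 37·456 + 25
41: 16897 = 41·412 + 5
43: 16897 = 43·392 + 41
47: 16897 = 47·359 + 24
53: 16897 = 53·318 + 43
59: 16897 = 59·286 + 23
61: 16897 = 61·277

61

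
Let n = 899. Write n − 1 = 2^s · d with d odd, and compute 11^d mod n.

823

899 − 1 = 898 = 2^1 · 449, so d = 449.
11^1 ≡ 11 (mod 899)
11^2 ≡ 11^2 = 121 ≡ 121 (mod 899)
11^4 ≡ 121^2 = 14641 ≡ 257 (mod 899)
11^8 ≡ 257^2 = 66049 ≡ 422 (mod 899)
11^16 ≡ 422^2 = 178084 ≡ 82 (mod 899)
11^32 ≡ 82^2 = 6724 ≡ 431 (mod 899)
11^64 ≡ 431^2 = 185761 ≡ 567 (mod 899)
11^128 ≡ 567^2 = 321489 ≡ 546 (mod 899)
11^256 ≡ 546^2 = 298116 ≡ 547 (mod 899)
449 = 256 + 128 + 64 + 1 in binary powers of 2.
So 11^449 ≡ 547 · 546 · 567 · 11 ≡ 823 (mod 899).
Squaring chain: 823; never reaches −1, so base 11 is a Miller–Rabin witness that 899 is composite.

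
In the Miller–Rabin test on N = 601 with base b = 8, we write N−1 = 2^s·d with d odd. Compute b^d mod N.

1

601 − 1 = 600 = 2^3 · 75, so d = 75.
8^1 ≡ 8 (mod 601)
8^2 ≡ 8^2 = 64 ≡ 64 (mod 601)
8^4 ≡ 64^2 = 4096 ≡ 490 (mod 601)
8^8 ≡ 490^2 = 240100 ≡ 301 (mod 601)
8^16 ≡ 301^2 = 90601 ≡ 451 (mod 601)
8^32 ≡ 451^2 = 203401 ≡ 263 (mod 601)
8^64 ≡ 263^2 = 69169 ≡ 54 (mod 601)
75 = 64 + 8 + 2 + 1 in binary powers of 2.
So 8^75 ≡ 54 · 301 · 64 · 8 ≡ 1 (mod 601).
Since 8^d ≡ 1 (mod 601), base 8 does not prove 601 composite.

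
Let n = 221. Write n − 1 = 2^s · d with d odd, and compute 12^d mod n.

194

221 − 1 = 220 = 2^2 · 55, so d = 55.
12^1 ≡ 12 (mod 221)
12^2 ≡ 12^2 = 144 ≡ 144 (mod 221)
12^4 ≡ 144^2 = 20736 ≡ 183 (mod 221)
12^8 ≡ 183^2 = 33489 ≡ 118 (mod 221)
12^16 ≡ 118^2 = 13924 ≡ 1 (mod 221)
12^32 ≡ 1^2 = 1 ≡ 1 (mod 221)
55 = 32 + 16 + 4 + 2 + 1 in binary powers of 2.
So 12^55 ≡ 1 · 1 · 183 · 144 · 12 ≡ 194 (mod 221).
Squaring chain: 194 → 66; never reaches −1, so base 12 is a Miller–Rabin witness that 221 is composite.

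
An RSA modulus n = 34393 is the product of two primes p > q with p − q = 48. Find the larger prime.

211

Since p = q + 48, we have 34393 = q(q + 48), so q² + 48q − 34393 = 0.
Discriminant: 48² + 4·34393 = 2304 + 137572 = 139876; √139876 = 374.
q = (−48 + 374)/2 = 163, and p = q + 48 = 211.
Check: 163 · 211 = 34393.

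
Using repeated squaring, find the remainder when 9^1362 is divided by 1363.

1051

9^1 ≡ 9 (mod 1363)
9^2 ≡ 9^2 = 81 ≡ 81 (mod 1363)
9^4 ≡ 81^2 = 6561 ≡ 1109 (mod 1363)
9^8 ≡ 1109^2 = 1229881 ≡ 455 (mod 1363)
9^16 ≡ 455^2 = 207025 ≡ 1212 (mod 1363)
9^32 ≡ 1212^2 = 1468944 ≡ 993 (mod 1363)
9^64 ≡ 993^2 = 986049 ≡ 600 (mod 1363)
9^128 ≡ 600^2 = 360000 ≡ 168 (mod 1363)
9^256 ≡ 168^2 = 28224 ≡ 964 (mod 1363)
9^512 ≡ 964^2 = 929296 ≡ 1093 (mod 1363)
9^1024 ≡ 1093^2 = 1194649 ≡ 661 (mod 1363)
1362 = 1024 + 256 + 64 + 16 + 2 in binary powers of 2.
So 9^1362 ≡ 661 · 964 · 600 · 1212 · 81 ≡ 1051 (mod 1363).
Since 1051 ≠ 1, base 9 is a Fermat witness: 1363 is composite.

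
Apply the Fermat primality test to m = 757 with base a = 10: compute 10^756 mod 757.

10^1 ≡ 10 (mod 757)
10^2 ≡ 10^2 = 100 ≡ 100 (mod 757)
10^4 ≡ 100^2 = 10000 ≡ 159 (mod 757)
10^8 ≡ 159^2 = 25281 ≡ 300 (mod 757)
10^16 ≡ 300^2 = 90000 ≡ 674 (mod 757)
10^32 ≡ 674^2 = 454276 ≡ 76 (mod 757)
10^64 ≡ 76^2 = 5776 ≡ 477 (mod 757)
10^128 ≡ 477^2 = 227529 ≡ 429 (mod 757)
10^256 ≡ 429^2 = 184041 ≡ 90 (mod 757)
10^512 ≡ 90^2 = 8100 ≡ 530 (mod 757)
756 = 512 + 128 + 64 + 32 + 16 + 4 in binary powers of 2.
So 10^756 ≡ 530 · 429 · 477 · 76 · 674 · 159 ≡ 1 (mod 757).
Since the result is 1, base 10 gives no evidence that 757 is composite.

1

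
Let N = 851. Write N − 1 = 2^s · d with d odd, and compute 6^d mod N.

302

851 − 1 = 850 = 2^1 · 425, so d = 425.
6^1 ≡ 6 (mod 851)
6^2 ≡ 6^2 = 36 ≡ 36 (mod 851)
6^4 ≡ 36^2 = 1296 ≡ 445 (mod 851)
6^8 ≡ 445^2 = 198025 ≡ 593 (mod 851)
6^16 ≡ 593^2 = 351649 ≡ 186 (mod 851)
6^32 ≡ 186^2 = 34596 ≡ 556 (mod 851)
6^64 ≡ 556^2 = 309136 ≡ 223 (mod 851)
6^128 ≡ 223^2 = 49729 ≡ 371 (mod 851)
6^256 ≡ 371^2 = 137641 ≡ 630 (mod 851)
425 = 256 + 128 + 32 + 8 + 1 in binary powers of 2.
So 6^425 ≡ 630 · 371 · 556 · 593 · 6 ≡ 302 (mod 851).
Squaring chain: 302; never reaches −1, so base 6 is a Miller–Rabin witness that 851 is composite.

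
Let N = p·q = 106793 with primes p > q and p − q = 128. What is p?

Since p = q + 128, we have 106793 = q(q + 128), so q² + 128q − 106793 = 0.
Discriminant: 128² + 4·106793 = 16384 + 427172 = 443556; √443556 = 666.
q = (−128 + 666)/2 = 269, and p = q + 128 = 397.
Check: 269 · 397 = 106793.

397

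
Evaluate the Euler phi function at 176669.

165600

Factor: 176669 = 31 · 41 · 139.
φ(176669) = (31−1) · (41−1) · (139−1) = 30 · 40 · 138 = 165600.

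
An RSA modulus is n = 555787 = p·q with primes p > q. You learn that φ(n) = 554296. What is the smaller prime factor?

φ(n) = (p−1)(q−1) = n − (p+q) + 1, so p + q = 555787 − 554296 + 1 = 1492.
p and q are the roots of t² − 1492t + 555787 = 0.
Discriminant: 1492² − 4·555787 = 2226064 − 2223148 = 2916; √2916 = 54.
q = (1492 − 54)/2 = 719, p = (1492 + 54)/2 = 773.
Check: 719 · 773 = 555787.

719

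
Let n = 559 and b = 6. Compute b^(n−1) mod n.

259

6^1 ≡ 6 (mod 559)
6^2 ≡ 6^2 = 36 ≡ 36 (mod 559)
6^4 ≡ 36^2 = 1296 ≡ 178 (mod 559)
6^8 ≡ 178^2 = 31684 ≡ 380 (mod 559)
6^16 ≡ 380^2 = 144400 ≡ 178 (mod 559)
6^32 ≡ 178^2 = 31684 ≡ 380 (mod 559)
6^64 ≡ 380^2 = 144400 ≡ 178 (mod 559)
6^128 ≡ 178^2 = 31684 ≡ 380 (mod 559)
6^256 ≡ 380^2 = 144400 ≡ 178 (mod 559)
6^512 ≡ 178^2 = 31684 ≡ 380 (mod 559)
558 = 512 + 32 + 8 + 4 + 2 in binary powers of 2.
So 6^558 ≡ 380 · 380 · 380 · 178 · 36 ≡ 259 (mod 559).
Since 259 ≠ 1, base 6 is a Fermat witness: 559 is composite.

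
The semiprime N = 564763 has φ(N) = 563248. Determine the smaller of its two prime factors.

659

φ(n) = (p−1)(q−1) = n − (p+q) + 1, so p + q = 564763 − 563248 + 1 = 1516.
p and q are the roots of t² − 1516t + 564763 = 0.
Discriminant: 1516² − 4·564763 = 2298256 − 2259052 = 39204; √39204 = 198.
q = (1516 − 198)/2 = 659, p = (1516 + 198)/2 = 857.
Check: 659 · 857 = 564763.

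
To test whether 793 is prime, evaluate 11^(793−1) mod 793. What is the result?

11^1 ≡ 11 (mod 793)
11^2 ≡ 11^2 = 121 ≡ 121 (mod 793)
11^4 ≡ 121^2 = 14641 ≡ 367 (mod 793)
11^8 ≡ 367^2 = 134689 ≡ 672 (mod 793)
11^16 ≡ 672^2 = 451584 ≡ 367 (mod 793)
11^32 ≡ 367^2 = 134689 ≡ 672 (mod 793)
11^64 ≡ 672^2 = 451584 ≡ 367 (mod 793)
11^128 ≡ 367^2 = 134689 ≡ 672 (mod 793)
11^256 ≡ 672^2 = 451584 ≡ 367 (mod 793)
11^512 ≡ 367^2 = 134689 ≡ 672 (mod 793)
792 = 512 + 256 + 16 + 8 in binary powers of 2.
So 11^792 ≡ 672 · 367 · 367 · 672 ≡ 1 (mod 793).
Since the result is 1, base 11 gives no evidence that 793 is composite.

1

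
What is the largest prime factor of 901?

53

901 = 17 · 53
53 is prime.
So 901 = 17 · 53; the largest prime factor is 53.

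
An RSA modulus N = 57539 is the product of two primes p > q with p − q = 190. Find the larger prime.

Since p = q + 190, we have 57539 = q(q + 190), so q² + 190q − 57539 = 0.
Discriminant: 190² + 4·57539 = 36100 + 230156 = 266256; √266256 = 516.
q = (−190 + 516)/2 = 163, and p = q + 190 = 353.
Check: 163 · 353 = 57539.

353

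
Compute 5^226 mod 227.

1

5^1 ≡ 5 (mod 227)
5^2 ≡ 5^2 = 25 ≡ 25 (mod 227)
5^4 ≡ 25^2 = 625 ≡ 171 (mod 227)
5^8 ≡ 171^2 = 29241 ≡ 185 (mod 227)
5^16 ≡ 185^2 = 34225 ≡ 175 (mod 227)
5^32 ≡ 175^2 = 30625 ≡ 207 (mod 227)
5^64 ≡ 207^2 = 42849 ≡ 173 (mod 227)
5^128 ≡ 173^2 = 29929 ≡ 192 (mod 227)
226 = 128 + 64 + 32 + 2 in binary powers of 2.
So 5^226 ≡ 192 · 173 · 207 · 25 ≡ 1 (mod 227).
Since the result is 1, base 5 gives no evidence that 227 is composite.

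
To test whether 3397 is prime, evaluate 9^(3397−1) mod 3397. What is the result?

97

9^1 ≡ 9 (mod 3397)
9^2 ≡ 9^2 = 81 ≡ 81 (mod 3397)
9^4 ≡ 81^2 = 6561 ≡ 3164 (mod 3397)
9^8 ≡ 3164^2 = 10010896 ≡ 3334 (mod 3397)
9^16 ≡ 3334^2 = 11115556 ≡ 572 (mod 3397)
9^32 ≡ 572^2 = 327184 ≡ 1072 (mod 3397)
9^64 ≡ 1072^2 = 1149184 ≡ 998 (mod 3397)
9^128 ≡ 998^2 = 996004 ≡ 683 (mod 3397)
9^256 ≡ 683^2 = 466489 ≡ 1100 (mod 3397)
9^512 ≡ 1100^2 = 1210000 ≡ 668 (mod 3397)
9^1024 ≡ 668^2 = 446224 ≡ 1217 (mod 3397)
9^2048 ≡ 1217^2 = 1481089 ≡ 3394 (mod 3397)
3396 = 2048 + 1024 + 256 + 64 + 4 in binary powers of 2.
So 9^3396 ≡ 3394 · 1217 · 1100 · 998 · 3164 ≡ 97 (mod 3397).
Since 97 ≠ 1, base 9 is a Fermat witness: 3397 is composite.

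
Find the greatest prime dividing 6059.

83

6059 = 73 · 83
83 is prime.
So 6059 = 73 · 83; the largest prime factor is 83.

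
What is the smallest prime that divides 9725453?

79

9725453 is odd.
Digit sum 35, not divisible by 3.
Ends in 3: not divisible by 5.
7: 9725453 = 7·1389350 + 3
11: 9725453 = 11·884132 + 1
13: 9725453 = 13·748111 + 10
17: 9725453 = 17·572085 + 8
19: 9725453 = 19·511865 + 18
23: 9725453 = 23·422845 + 18
29: 9725453 = 29·335360 + 13
31: 9725453 = 31·313724 + 9
37: 9725453 = 37·262850 + 3
41: 9725453 = 41·237206 + 7
43: 9725453 = 43·226173 + 14
47: 9725453 = 47·206924 + 25
53: 9725453 = 53·183499 + 6
59: 9725453 = 59·164838 + 11
61: 9725453 = 61·159433 + 40
67: 9725453 = 67·145156 + 1
71: 9725453 = 71·136978 + 15
73: 9725453 = 73·133225 + 28
79: 9725453 = 79·123107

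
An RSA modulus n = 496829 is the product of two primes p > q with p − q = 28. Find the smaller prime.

Since p = q + 28, we have 496829 = q(q + 28), so q² + 28q − 496829 = 0.
Discriminant: 28² + 4·496829 = 784 + 1987316 = 1988100; √1988100 = 1410.
q = (−28 + 1410)/2 = 691, and p = q + 28 = 719.
Check: 691 · 719 = 496829.

691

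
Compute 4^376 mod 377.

165

4^1 ≡ 4 (mod 377)
4^2 ≡ 4^2 = 16 ≡ 16 (mod 377)
4^4 ≡ 16^2 = 256 ≡ 256 (mod 377)
4^8 ≡ 256^2 = 65536 ≡ 315 (mod 377)
4^16 ≡ 315^2 = 99225 ≡ 74 (mod 377)
4^32 ≡ 74^2 = 5476 ≡ 198 (mod 377)
4^64 ≡ 198^2 = 39204 ≡ 373 (mod 377)
4^128 ≡ 373^2 = 139129 ≡ 16 (mod 377)
4^256 ≡ 16^2 = 256 ≡ 256 (mod 377)
376 = 256 + 64 + 32 + 16 + 8 in binary powers of 2.
So 4^376 ≡ 256 · 373 · 198 · 74 · 315 ≡ 165 (mod 377).
Since 165 ≠ 1, base 4 is a Fermat witness: 377 is composite.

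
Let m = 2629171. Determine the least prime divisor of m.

2629171 is odd.
Digit sum 28, not divisible by 3.
Ends in 1: not divisible by 5.
7: 2629171 = 7·375595 + 6
11: 2629171 = 11·239015 + 6
13: 2629171 = 13·202243 + 12
17: 2629171 = 17·154657 + 2
19: 2629171 = 19·138377 + 8
23: 2629171 = 23·114311 + 18
29: 2629171 = 29·90661 + 2
31: 2629171 = 31·84811 + 30
37: 2629171 = 37·71058 + 25
41: 2629171 = 41·64126 + 5
43: 2629171 = 43·61143 + 22
47: 2629171 = 47·55939 + 38
53: 2629171 = 53·49607

53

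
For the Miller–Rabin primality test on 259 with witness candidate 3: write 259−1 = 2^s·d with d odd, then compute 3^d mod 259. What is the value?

27

259 − 1 = 258 = 2^1 · 129, so d = 129.
3^1 ≡ 3 (mod 259)
3^2 ≡ 3^2 = 9 ≡ 9 (mod 259)
3^4 ≡ 9^2 = 81 ≡ 81 (mod 259)
3^8 ≡ 81^2 = 6561 ≡ 86 (mod 259)
3^16 ≡ 86^2 = 7396 ≡ 144 (mod 259)
3^32 ≡ 144^2 = 20736 ≡ 16 (mod 259)
3^64 ≡ 16^2 = 256 ≡ 256 (mod 259)
3^128 ≡ 256^2 = 65536 ≡ 9 (mod 259)
129 = 128 + 1 in binary powers of 2.
So 3^129 ≡ 9 · 3 ≡ 27 (mod 259).
Squaring chain: 27; never reaches −1, so base 3 is a Miller–Rabin witness that 259 is composite.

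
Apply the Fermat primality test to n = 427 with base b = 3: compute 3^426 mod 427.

3^1 ≡ 3 (mod 427)
3^2 ≡ 3^2 = 9 ≡ 9 (mod 427)
3^4 ≡ 9^2 = 81 ≡ 81 (mod 427)
3^8 ≡ 81^2 = 6561 ≡ 156 (mod 427)
3^16 ≡ 156^2 = 24336 ≡ 424 (mod 427)
3^32 ≡ 424^2 = 179776 ≡ 9 (mod 427)
3^64 ≡ 9^2 = 81 ≡ 81 (mod 427)
3^128 ≡ 81^2 = 6561 ≡ 156 (mod 427)
3^256 ≡ 156^2 = 24336 ≡ 424 (mod 427)
426 = 256 + 128 + 32 + 8 + 2 in binary powers of 2.
So 3^426 ≡ 424 · 156 · 9 · 156 · 9 ≡ 302 (mod 427).
Since 302 ≠ 1, base 3 is a Fermat witness: 427 is composite.

302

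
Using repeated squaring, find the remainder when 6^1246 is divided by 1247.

436

6^1 ≡ 6 (mod 1247)
6^2 ≡ 6^2 = 36 ≡ 36 (mod 1247)
6^4 ≡ 36^2 = 1296 ≡ 49 (mod 1247)
6^8 ≡ 49^2 = 2401 ≡ 1154 (mod 1247)
6^16 ≡ 1154^2 = 1331716 ≡ 1167 (mod 1247)
6^32 ≡ 1167^2 = 1361889 ≡ 165 (mod 1247)
6^64 ≡ 165^2 = 27225 ≡ 1038 (mod 1247)
6^128 ≡ 1038^2 = 1077444 ≡ 36 (mod 1247)
6^256 ≡ 36^2 = 1296 ≡ 49 (mod 1247)
6^512 ≡ 49^2 = 2401 ≡ 1154 (mod 1247)
6^1024 ≡ 1154^2 = 1331716 ≡ 1167 (mod 1247)
1246 = 1024 + 128 + 64 + 16 + 8 + 4 + 2 in binary powers of 2.
So 6^1246 ≡ 1167 · 36 · 1038 · 1167 · 1154 · 49 · 36 ≡ 436 (mod 1247).
Since 436 ≠ 1, base 6 is a Fermat witness: 1247 is composite.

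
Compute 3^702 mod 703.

1

3^1 ≡ 3 (mod 703)
3^2 ≡ 3^2 = 9 ≡ 9 (mod 703)
3^4 ≡ 9^2 = 81 ≡ 81 (mod 703)
3^8 ≡ 81^2 = 6561 ≡ 234 (mod 703)
3^16 ≡ 234^2 = 54756 ≡ 625 (mod 703)
3^32 ≡ 625^2 = 390625 ≡ 460 (mod 703)
3^64 ≡ 460^2 = 211600 ≡ 700 (mod 703)
3^128 ≡ 700^2 = 490000 ≡ 9 (mod 703)
3^256 ≡ 9^2 = 81 ≡ 81 (mod 703)
3^512 ≡ 81^2 = 6561 ≡ 234 (mod 703)
702 = 512 + 128 + 32 + 16 + 8 + 4 + 2 in binary powers of 2.
So 3^702 ≡ 234 · 9 · 460 · 625 · 234 · 81 · 9 ≡ 1 (mod 703).
Since the result is 1, base 3 gives no evidence that 703 is composite.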